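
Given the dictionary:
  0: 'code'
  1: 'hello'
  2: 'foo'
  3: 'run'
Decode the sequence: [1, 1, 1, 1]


Look up each index in the dictionary:
  1 -> 'hello'
  1 -> 'hello'
  1 -> 'hello'
  1 -> 'hello'

Decoded: "hello hello hello hello"


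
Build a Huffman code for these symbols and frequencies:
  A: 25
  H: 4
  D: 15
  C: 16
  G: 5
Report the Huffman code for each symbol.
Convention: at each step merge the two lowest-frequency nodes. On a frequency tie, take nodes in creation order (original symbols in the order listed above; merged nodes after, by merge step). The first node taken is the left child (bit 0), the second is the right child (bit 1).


Huffman tree construction:
Step 1: Merge H(4) + G(5) = 9
Step 2: Merge (H+G)(9) + D(15) = 24
Step 3: Merge C(16) + ((H+G)+D)(24) = 40
Step 4: Merge A(25) + (C+((H+G)+D))(40) = 65
Read each symbol's code off the tree from the root (left child = 0, right child = 1).

Codes:
  A: 0 (length 1)
  H: 1100 (length 4)
  D: 111 (length 3)
  C: 10 (length 2)
  G: 1101 (length 4)
Average code length: 138/65 = 2.1231 bits/symbol


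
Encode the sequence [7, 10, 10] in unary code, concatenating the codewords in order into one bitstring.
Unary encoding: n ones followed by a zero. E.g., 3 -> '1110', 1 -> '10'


Encode each number as n ones followed by a terminating 0:
  7 -> 11111110 (8 bits)
  10 -> 11111111110 (11 bits)
  10 -> 11111111110 (11 bits)
Total length = 8 + 11 + 11 = 30 bits.

Unary([7, 10, 10]) = 111111101111111111011111111110 (30 bits)


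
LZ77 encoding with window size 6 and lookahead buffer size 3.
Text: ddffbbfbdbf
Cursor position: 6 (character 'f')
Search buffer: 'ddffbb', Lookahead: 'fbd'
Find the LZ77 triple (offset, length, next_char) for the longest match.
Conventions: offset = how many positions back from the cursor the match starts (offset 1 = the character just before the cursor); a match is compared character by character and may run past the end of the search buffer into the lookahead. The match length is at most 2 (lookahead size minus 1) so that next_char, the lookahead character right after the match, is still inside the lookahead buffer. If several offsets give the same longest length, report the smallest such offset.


Try each offset into the search buffer:
  offset=1 (pos 5, char 'b'): match length 0
  offset=2 (pos 4, char 'b'): match length 0
  offset=3 (pos 3, char 'f'): match length 2
  offset=4 (pos 2, char 'f'): match length 1
  offset=5 (pos 1, char 'd'): match length 0
  offset=6 (pos 0, char 'd'): match length 0
Longest match has length 2 at offset 3.
next_char = character at position 6 + 2 = 8 -> 'd'

Best match: offset=3, length=2 (matching 'fb' starting at position 3)
LZ77 triple: (3, 2, 'd')


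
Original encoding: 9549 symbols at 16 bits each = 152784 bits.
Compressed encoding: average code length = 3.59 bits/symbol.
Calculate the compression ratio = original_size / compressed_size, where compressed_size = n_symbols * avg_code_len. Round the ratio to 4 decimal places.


original_size = n_symbols * orig_bits = 9549 * 16 = 152784 bits
compressed_size = n_symbols * avg_code_len = 9549 * 3.59 = 34280.91 bits
ratio = original_size / compressed_size = 152784 / 34280.91 = 4.4568

Compression ratio = 4.4568


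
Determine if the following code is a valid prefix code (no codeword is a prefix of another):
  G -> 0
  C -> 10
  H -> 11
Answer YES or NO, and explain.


Checking each pair (does one codeword prefix another?):
  G='0' vs C='10': no prefix
  G='0' vs H='11': no prefix
  C='10' vs G='0': no prefix
  C='10' vs H='11': no prefix
  H='11' vs G='0': no prefix
  H='11' vs C='10': no prefix
No violation found over all pairs.

YES -- this is a valid prefix code. No codeword is a prefix of any other codeword.


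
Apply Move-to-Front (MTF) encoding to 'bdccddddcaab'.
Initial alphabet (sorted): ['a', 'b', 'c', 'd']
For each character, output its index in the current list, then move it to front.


MTF encoding:
'b': index 1 in ['a', 'b', 'c', 'd'] -> ['b', 'a', 'c', 'd']
'd': index 3 in ['b', 'a', 'c', 'd'] -> ['d', 'b', 'a', 'c']
'c': index 3 in ['d', 'b', 'a', 'c'] -> ['c', 'd', 'b', 'a']
'c': index 0 in ['c', 'd', 'b', 'a'] -> ['c', 'd', 'b', 'a']
'd': index 1 in ['c', 'd', 'b', 'a'] -> ['d', 'c', 'b', 'a']
'd': index 0 in ['d', 'c', 'b', 'a'] -> ['d', 'c', 'b', 'a']
'd': index 0 in ['d', 'c', 'b', 'a'] -> ['d', 'c', 'b', 'a']
'd': index 0 in ['d', 'c', 'b', 'a'] -> ['d', 'c', 'b', 'a']
'c': index 1 in ['d', 'c', 'b', 'a'] -> ['c', 'd', 'b', 'a']
'a': index 3 in ['c', 'd', 'b', 'a'] -> ['a', 'c', 'd', 'b']
'a': index 0 in ['a', 'c', 'd', 'b'] -> ['a', 'c', 'd', 'b']
'b': index 3 in ['a', 'c', 'd', 'b'] -> ['b', 'a', 'c', 'd']


Output: [1, 3, 3, 0, 1, 0, 0, 0, 1, 3, 0, 3]


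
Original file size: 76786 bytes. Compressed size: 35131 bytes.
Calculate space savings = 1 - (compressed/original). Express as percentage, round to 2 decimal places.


ratio = compressed/original = 35131/76786 = 0.457518
savings = 1 - ratio = 1 - 0.457518 = 0.542482
as a percentage: 0.542482 * 100 = 54.25%

Space savings = 1 - 35131/76786 = 54.25%


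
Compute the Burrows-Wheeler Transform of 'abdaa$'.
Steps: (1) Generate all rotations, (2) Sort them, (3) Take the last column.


Rotations (sorted):
  0: $abdaa -> last char: a
  1: a$abda -> last char: a
  2: aa$abd -> last char: d
  3: abdaa$ -> last char: $
  4: bdaa$a -> last char: a
  5: daa$ab -> last char: b


BWT = aad$ab


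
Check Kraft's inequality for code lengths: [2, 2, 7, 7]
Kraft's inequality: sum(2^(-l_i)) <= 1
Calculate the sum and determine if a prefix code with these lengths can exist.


Sum = 2^(-2) + 2^(-2) + 2^(-7) + 2^(-7)
    = 0.25 + 0.25 + 0.0078125 + 0.0078125
    = 66/128 = 0.515625
Since 0.515625 <= 1, Kraft's inequality IS satisfied.
A prefix code with these lengths CAN exist.

Kraft sum = 0.515625. Satisfied.


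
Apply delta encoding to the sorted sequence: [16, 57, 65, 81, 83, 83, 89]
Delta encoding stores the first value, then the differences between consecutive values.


First value: 16
Deltas:
  57 - 16 = 41
  65 - 57 = 8
  81 - 65 = 16
  83 - 81 = 2
  83 - 83 = 0
  89 - 83 = 6


Delta encoded: [16, 41, 8, 16, 2, 0, 6]


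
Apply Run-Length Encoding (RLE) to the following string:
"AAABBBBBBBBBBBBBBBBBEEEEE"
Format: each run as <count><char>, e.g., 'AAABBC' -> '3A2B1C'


Scanning runs left to right:
  i=0: run of 'A' x 3 -> '3A'
  i=3: run of 'B' x 17 -> '17B'
  i=20: run of 'E' x 5 -> '5E'

RLE = 3A17B5E


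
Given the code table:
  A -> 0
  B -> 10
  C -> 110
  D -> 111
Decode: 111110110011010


Decoding:
111 -> D
110 -> C
110 -> C
0 -> A
110 -> C
10 -> B


Result: DCCACB


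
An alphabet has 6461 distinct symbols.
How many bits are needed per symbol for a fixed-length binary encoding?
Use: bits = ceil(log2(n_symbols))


log2(6461) = 12.6575
Bracket: 2^12 = 4096 < 6461 <= 2^13 = 8192
So ceil(log2(6461)) = 13

bits = ceil(log2(6461)) = ceil(12.6575) = 13 bits


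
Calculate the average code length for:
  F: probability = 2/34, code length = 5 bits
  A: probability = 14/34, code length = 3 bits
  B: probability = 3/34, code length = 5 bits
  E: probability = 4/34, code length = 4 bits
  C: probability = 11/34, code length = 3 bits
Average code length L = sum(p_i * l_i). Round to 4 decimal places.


Weighted contributions p_i * l_i:
  F: (2/34) * 5 = 10/34
  A: (14/34) * 3 = 42/34
  B: (3/34) * 5 = 15/34
  E: (4/34) * 4 = 16/34
  C: (11/34) * 3 = 33/34
Sum = (10 + 42 + 15 + 16 + 33)/34 = 116/34

L = 116/34 = 3.4118 bits/symbol


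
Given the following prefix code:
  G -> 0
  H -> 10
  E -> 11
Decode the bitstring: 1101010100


Decoding step by step:
Bits 11 -> E
Bits 0 -> G
Bits 10 -> H
Bits 10 -> H
Bits 10 -> H
Bits 0 -> G


Decoded message: EGHHHG


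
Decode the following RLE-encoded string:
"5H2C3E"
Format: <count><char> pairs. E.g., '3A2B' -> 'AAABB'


Expanding each <count><char> pair:
  5H -> 'HHHHH'
  2C -> 'CC'
  3E -> 'EEE'

Decoded = HHHHHCCEEE


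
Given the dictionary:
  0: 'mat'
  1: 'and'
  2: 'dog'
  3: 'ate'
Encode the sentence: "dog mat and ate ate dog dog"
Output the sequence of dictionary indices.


Look up each word in the dictionary:
  'dog' -> 2
  'mat' -> 0
  'and' -> 1
  'ate' -> 3
  'ate' -> 3
  'dog' -> 2
  'dog' -> 2

Encoded: [2, 0, 1, 3, 3, 2, 2]


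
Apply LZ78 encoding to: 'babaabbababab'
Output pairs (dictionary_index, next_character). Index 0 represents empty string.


LZ78 encoding steps:
Dictionary: {0: ''}
Step 1: w='' (idx 0), next='b' -> output (0, 'b'), add 'b' as idx 1
Step 2: w='' (idx 0), next='a' -> output (0, 'a'), add 'a' as idx 2
Step 3: w='b' (idx 1), next='a' -> output (1, 'a'), add 'ba' as idx 3
Step 4: w='a' (idx 2), next='b' -> output (2, 'b'), add 'ab' as idx 4
Step 5: w='ba' (idx 3), next='b' -> output (3, 'b'), add 'bab' as idx 5
Step 6: w='ab' (idx 4), next='a' -> output (4, 'a'), add 'aba' as idx 6
Step 7: w='b' (idx 1), end of input -> output (1, '')


Encoded: [(0, 'b'), (0, 'a'), (1, 'a'), (2, 'b'), (3, 'b'), (4, 'a'), (1, '')]


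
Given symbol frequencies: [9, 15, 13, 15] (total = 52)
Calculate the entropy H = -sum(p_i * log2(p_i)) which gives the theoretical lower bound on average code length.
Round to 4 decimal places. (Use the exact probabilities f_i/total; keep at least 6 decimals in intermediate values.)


Per-symbol terms -p_i * log2(p_i) with p_i = f_i/52:
  p = 9/52 = 0.173077: log2(p) = -2.530515, -p*log2(p) = 0.437974
  p = 15/52 = 0.288462: log2(p) = -1.793549, -p*log2(p) = 0.517370
  p = 13/52 = 0.250000: log2(p) = -2.000000, -p*log2(p) = 0.500000
  p = 15/52 = 0.288462: log2(p) = -1.793549, -p*log2(p) = 0.517370
H = 0.437974 + 0.517370 + 0.500000 + 0.517370 = 1.972714

H = 1.9727 bits/symbol


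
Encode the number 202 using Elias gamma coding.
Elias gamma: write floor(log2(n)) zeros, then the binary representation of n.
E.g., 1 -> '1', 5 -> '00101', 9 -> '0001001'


num_bits = floor(log2(202)) + 1 = 8
leading_zeros = num_bits - 1 = 7
binary(202) = 11001010

Elias gamma(202) = '0000000' + '11001010' = 000000011001010 (15 bits)


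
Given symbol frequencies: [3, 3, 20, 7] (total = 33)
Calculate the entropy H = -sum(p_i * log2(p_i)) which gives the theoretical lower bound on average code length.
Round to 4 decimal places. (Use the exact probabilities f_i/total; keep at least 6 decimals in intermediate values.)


Per-symbol terms -p_i * log2(p_i) with p_i = f_i/33:
  p = 3/33 = 0.090909: log2(p) = -3.459432, -p*log2(p) = 0.314494
  p = 3/33 = 0.090909: log2(p) = -3.459432, -p*log2(p) = 0.314494
  p = 20/33 = 0.606061: log2(p) = -0.722466, -p*log2(p) = 0.437858
  p = 7/33 = 0.212121: log2(p) = -2.237039, -p*log2(p) = 0.474523
H = 0.314494 + 0.314494 + 0.437858 + 0.474523 = 1.541369

H = 1.5414 bits/symbol


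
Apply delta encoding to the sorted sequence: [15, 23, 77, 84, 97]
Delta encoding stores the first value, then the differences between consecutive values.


First value: 15
Deltas:
  23 - 15 = 8
  77 - 23 = 54
  84 - 77 = 7
  97 - 84 = 13


Delta encoded: [15, 8, 54, 7, 13]


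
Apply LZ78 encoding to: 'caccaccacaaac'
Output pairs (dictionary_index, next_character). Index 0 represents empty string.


LZ78 encoding steps:
Dictionary: {0: ''}
Step 1: w='' (idx 0), next='c' -> output (0, 'c'), add 'c' as idx 1
Step 2: w='' (idx 0), next='a' -> output (0, 'a'), add 'a' as idx 2
Step 3: w='c' (idx 1), next='c' -> output (1, 'c'), add 'cc' as idx 3
Step 4: w='a' (idx 2), next='c' -> output (2, 'c'), add 'ac' as idx 4
Step 5: w='c' (idx 1), next='a' -> output (1, 'a'), add 'ca' as idx 5
Step 6: w='ca' (idx 5), next='a' -> output (5, 'a'), add 'caa' as idx 6
Step 7: w='ac' (idx 4), end of input -> output (4, '')


Encoded: [(0, 'c'), (0, 'a'), (1, 'c'), (2, 'c'), (1, 'a'), (5, 'a'), (4, '')]


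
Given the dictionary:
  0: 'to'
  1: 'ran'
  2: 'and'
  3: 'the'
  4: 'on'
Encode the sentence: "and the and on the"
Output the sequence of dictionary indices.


Look up each word in the dictionary:
  'and' -> 2
  'the' -> 3
  'and' -> 2
  'on' -> 4
  'the' -> 3

Encoded: [2, 3, 2, 4, 3]


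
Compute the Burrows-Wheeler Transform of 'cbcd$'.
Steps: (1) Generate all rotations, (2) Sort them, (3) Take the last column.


Rotations (sorted):
  0: $cbcd -> last char: d
  1: bcd$c -> last char: c
  2: cbcd$ -> last char: $
  3: cd$cb -> last char: b
  4: d$cbc -> last char: c


BWT = dc$bc


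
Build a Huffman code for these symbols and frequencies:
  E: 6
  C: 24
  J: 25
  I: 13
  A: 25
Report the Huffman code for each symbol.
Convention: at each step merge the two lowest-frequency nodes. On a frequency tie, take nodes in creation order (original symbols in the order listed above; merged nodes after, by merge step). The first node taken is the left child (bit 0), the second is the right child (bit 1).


Huffman tree construction:
Step 1: Merge E(6) + I(13) = 19
Step 2: Merge (E+I)(19) + C(24) = 43
Step 3: Merge J(25) + A(25) = 50
Step 4: Merge ((E+I)+C)(43) + (J+A)(50) = 93
Read each symbol's code off the tree from the root (left child = 0, right child = 1).

Codes:
  E: 000 (length 3)
  C: 01 (length 2)
  J: 10 (length 2)
  I: 001 (length 3)
  A: 11 (length 2)
Average code length: 205/93 = 2.2043 bits/symbol


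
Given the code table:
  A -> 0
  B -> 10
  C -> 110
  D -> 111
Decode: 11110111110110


Decoding:
111 -> D
10 -> B
111 -> D
110 -> C
110 -> C


Result: DBDCC


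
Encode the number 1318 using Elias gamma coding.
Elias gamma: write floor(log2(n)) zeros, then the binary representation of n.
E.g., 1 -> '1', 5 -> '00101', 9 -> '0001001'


num_bits = floor(log2(1318)) + 1 = 11
leading_zeros = num_bits - 1 = 10
binary(1318) = 10100100110

Elias gamma(1318) = '0000000000' + '10100100110' = 000000000010100100110 (21 bits)


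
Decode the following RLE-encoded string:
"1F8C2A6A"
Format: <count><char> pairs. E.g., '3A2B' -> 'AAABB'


Expanding each <count><char> pair:
  1F -> 'F'
  8C -> 'CCCCCCCC'
  2A -> 'AA'
  6A -> 'AAAAAA'

Decoded = FCCCCCCCCAAAAAAAA


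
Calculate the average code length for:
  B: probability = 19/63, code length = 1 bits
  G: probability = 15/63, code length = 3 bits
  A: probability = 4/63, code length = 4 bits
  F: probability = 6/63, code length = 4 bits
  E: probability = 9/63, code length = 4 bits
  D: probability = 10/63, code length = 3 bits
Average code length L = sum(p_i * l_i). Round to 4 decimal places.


Weighted contributions p_i * l_i:
  B: (19/63) * 1 = 19/63
  G: (15/63) * 3 = 45/63
  A: (4/63) * 4 = 16/63
  F: (6/63) * 4 = 24/63
  E: (9/63) * 4 = 36/63
  D: (10/63) * 3 = 30/63
Sum = (19 + 45 + 16 + 24 + 36 + 30)/63 = 170/63

L = 170/63 = 2.6984 bits/symbol


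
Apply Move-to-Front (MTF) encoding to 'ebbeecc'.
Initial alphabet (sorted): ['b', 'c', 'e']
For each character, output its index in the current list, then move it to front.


MTF encoding:
'e': index 2 in ['b', 'c', 'e'] -> ['e', 'b', 'c']
'b': index 1 in ['e', 'b', 'c'] -> ['b', 'e', 'c']
'b': index 0 in ['b', 'e', 'c'] -> ['b', 'e', 'c']
'e': index 1 in ['b', 'e', 'c'] -> ['e', 'b', 'c']
'e': index 0 in ['e', 'b', 'c'] -> ['e', 'b', 'c']
'c': index 2 in ['e', 'b', 'c'] -> ['c', 'e', 'b']
'c': index 0 in ['c', 'e', 'b'] -> ['c', 'e', 'b']


Output: [2, 1, 0, 1, 0, 2, 0]


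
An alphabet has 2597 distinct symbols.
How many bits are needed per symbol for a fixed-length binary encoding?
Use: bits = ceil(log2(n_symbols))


log2(2597) = 11.3426
Bracket: 2^11 = 2048 < 2597 <= 2^12 = 4096
So ceil(log2(2597)) = 12

bits = ceil(log2(2597)) = ceil(11.3426) = 12 bits


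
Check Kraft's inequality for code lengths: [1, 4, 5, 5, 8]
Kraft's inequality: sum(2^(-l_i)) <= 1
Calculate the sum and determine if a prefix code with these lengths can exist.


Sum = 2^(-1) + 2^(-4) + 2^(-5) + 2^(-5) + 2^(-8)
    = 0.5 + 0.0625 + 0.03125 + 0.03125 + 0.00390625
    = 161/256 = 0.62890625
Since 0.62890625 <= 1, Kraft's inequality IS satisfied.
A prefix code with these lengths CAN exist.

Kraft sum = 0.62890625. Satisfied.


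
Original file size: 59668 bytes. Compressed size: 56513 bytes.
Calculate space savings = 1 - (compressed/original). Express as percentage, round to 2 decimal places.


ratio = compressed/original = 56513/59668 = 0.947124
savings = 1 - ratio = 1 - 0.947124 = 0.052876
as a percentage: 0.052876 * 100 = 5.29%

Space savings = 1 - 56513/59668 = 5.29%


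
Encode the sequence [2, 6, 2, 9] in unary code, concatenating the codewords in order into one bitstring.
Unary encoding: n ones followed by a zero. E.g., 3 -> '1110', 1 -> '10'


Encode each number as n ones followed by a terminating 0:
  2 -> 110 (3 bits)
  6 -> 1111110 (7 bits)
  2 -> 110 (3 bits)
  9 -> 1111111110 (10 bits)
Total length = 3 + 7 + 3 + 10 = 23 bits.

Unary([2, 6, 2, 9]) = 11011111101101111111110 (23 bits)


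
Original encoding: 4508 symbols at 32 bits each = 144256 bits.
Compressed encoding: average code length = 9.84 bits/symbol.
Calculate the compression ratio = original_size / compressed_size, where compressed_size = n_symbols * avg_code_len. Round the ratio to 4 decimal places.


original_size = n_symbols * orig_bits = 4508 * 32 = 144256 bits
compressed_size = n_symbols * avg_code_len = 4508 * 9.84 = 44358.72 bits
ratio = original_size / compressed_size = 144256 / 44358.72 = 3.252

Compression ratio = 3.252


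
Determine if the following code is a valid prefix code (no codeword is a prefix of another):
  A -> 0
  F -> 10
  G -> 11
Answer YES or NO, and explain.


Checking each pair (does one codeword prefix another?):
  A='0' vs F='10': no prefix
  A='0' vs G='11': no prefix
  F='10' vs A='0': no prefix
  F='10' vs G='11': no prefix
  G='11' vs A='0': no prefix
  G='11' vs F='10': no prefix
No violation found over all pairs.

YES -- this is a valid prefix code. No codeword is a prefix of any other codeword.


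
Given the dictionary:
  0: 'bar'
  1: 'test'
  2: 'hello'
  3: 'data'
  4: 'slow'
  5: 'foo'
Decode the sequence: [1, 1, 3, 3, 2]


Look up each index in the dictionary:
  1 -> 'test'
  1 -> 'test'
  3 -> 'data'
  3 -> 'data'
  2 -> 'hello'

Decoded: "test test data data hello"


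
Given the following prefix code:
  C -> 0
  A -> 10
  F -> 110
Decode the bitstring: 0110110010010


Decoding step by step:
Bits 0 -> C
Bits 110 -> F
Bits 110 -> F
Bits 0 -> C
Bits 10 -> A
Bits 0 -> C
Bits 10 -> A


Decoded message: CFFCACA


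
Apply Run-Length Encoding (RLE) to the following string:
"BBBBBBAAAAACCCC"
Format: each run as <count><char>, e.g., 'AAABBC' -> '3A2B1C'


Scanning runs left to right:
  i=0: run of 'B' x 6 -> '6B'
  i=6: run of 'A' x 5 -> '5A'
  i=11: run of 'C' x 4 -> '4C'

RLE = 6B5A4C


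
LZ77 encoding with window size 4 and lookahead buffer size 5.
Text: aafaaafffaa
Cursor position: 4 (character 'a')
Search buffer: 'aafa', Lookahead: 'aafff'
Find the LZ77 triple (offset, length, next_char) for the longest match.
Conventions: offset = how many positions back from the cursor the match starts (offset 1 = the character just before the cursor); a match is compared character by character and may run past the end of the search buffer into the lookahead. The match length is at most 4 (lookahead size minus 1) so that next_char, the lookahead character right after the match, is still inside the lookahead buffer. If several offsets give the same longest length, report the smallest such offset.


Try each offset into the search buffer:
  offset=1 (pos 3, char 'a'): match length 2
  offset=2 (pos 2, char 'f'): match length 0
  offset=3 (pos 1, char 'a'): match length 1
  offset=4 (pos 0, char 'a'): match length 3
Longest match has length 3 at offset 4.
next_char = character at position 4 + 3 = 7 -> 'f'

Best match: offset=4, length=3 (matching 'aaf' starting at position 0)
LZ77 triple: (4, 3, 'f')


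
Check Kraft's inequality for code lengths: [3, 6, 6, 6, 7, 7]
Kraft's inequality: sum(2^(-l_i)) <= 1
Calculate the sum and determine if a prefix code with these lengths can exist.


Sum = 2^(-3) + 2^(-6) + 2^(-6) + 2^(-6) + 2^(-7) + 2^(-7)
    = 0.125 + 0.015625 + 0.015625 + 0.015625 + 0.0078125 + 0.0078125
    = 24/128 = 0.1875
Since 0.1875 <= 1, Kraft's inequality IS satisfied.
A prefix code with these lengths CAN exist.

Kraft sum = 0.1875. Satisfied.


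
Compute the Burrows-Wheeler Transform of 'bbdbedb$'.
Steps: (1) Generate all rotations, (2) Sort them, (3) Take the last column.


Rotations (sorted):
  0: $bbdbedb -> last char: b
  1: b$bbdbed -> last char: d
  2: bbdbedb$ -> last char: $
  3: bdbedb$b -> last char: b
  4: bedb$bbd -> last char: d
  5: db$bbdbe -> last char: e
  6: dbedb$bb -> last char: b
  7: edb$bbdb -> last char: b


BWT = bd$bdebb


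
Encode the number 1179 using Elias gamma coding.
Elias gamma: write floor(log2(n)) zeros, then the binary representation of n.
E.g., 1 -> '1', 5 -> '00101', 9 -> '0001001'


num_bits = floor(log2(1179)) + 1 = 11
leading_zeros = num_bits - 1 = 10
binary(1179) = 10010011011

Elias gamma(1179) = '0000000000' + '10010011011' = 000000000010010011011 (21 bits)


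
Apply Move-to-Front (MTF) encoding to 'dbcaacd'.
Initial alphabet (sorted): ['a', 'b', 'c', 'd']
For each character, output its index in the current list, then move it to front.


MTF encoding:
'd': index 3 in ['a', 'b', 'c', 'd'] -> ['d', 'a', 'b', 'c']
'b': index 2 in ['d', 'a', 'b', 'c'] -> ['b', 'd', 'a', 'c']
'c': index 3 in ['b', 'd', 'a', 'c'] -> ['c', 'b', 'd', 'a']
'a': index 3 in ['c', 'b', 'd', 'a'] -> ['a', 'c', 'b', 'd']
'a': index 0 in ['a', 'c', 'b', 'd'] -> ['a', 'c', 'b', 'd']
'c': index 1 in ['a', 'c', 'b', 'd'] -> ['c', 'a', 'b', 'd']
'd': index 3 in ['c', 'a', 'b', 'd'] -> ['d', 'c', 'a', 'b']


Output: [3, 2, 3, 3, 0, 1, 3]


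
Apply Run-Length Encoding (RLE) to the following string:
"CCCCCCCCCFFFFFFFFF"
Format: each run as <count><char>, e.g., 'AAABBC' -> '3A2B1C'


Scanning runs left to right:
  i=0: run of 'C' x 9 -> '9C'
  i=9: run of 'F' x 9 -> '9F'

RLE = 9C9F


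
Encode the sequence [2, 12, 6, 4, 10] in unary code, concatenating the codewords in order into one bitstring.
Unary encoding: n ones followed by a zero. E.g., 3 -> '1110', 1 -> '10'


Encode each number as n ones followed by a terminating 0:
  2 -> 110 (3 bits)
  12 -> 1111111111110 (13 bits)
  6 -> 1111110 (7 bits)
  4 -> 11110 (5 bits)
  10 -> 11111111110 (11 bits)
Total length = 3 + 13 + 7 + 5 + 11 = 39 bits.

Unary([2, 12, 6, 4, 10]) = 110111111111111011111101111011111111110 (39 bits)


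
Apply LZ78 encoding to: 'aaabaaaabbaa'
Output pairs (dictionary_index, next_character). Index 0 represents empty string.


LZ78 encoding steps:
Dictionary: {0: ''}
Step 1: w='' (idx 0), next='a' -> output (0, 'a'), add 'a' as idx 1
Step 2: w='a' (idx 1), next='a' -> output (1, 'a'), add 'aa' as idx 2
Step 3: w='' (idx 0), next='b' -> output (0, 'b'), add 'b' as idx 3
Step 4: w='aa' (idx 2), next='a' -> output (2, 'a'), add 'aaa' as idx 4
Step 5: w='a' (idx 1), next='b' -> output (1, 'b'), add 'ab' as idx 5
Step 6: w='b' (idx 3), next='a' -> output (3, 'a'), add 'ba' as idx 6
Step 7: w='a' (idx 1), end of input -> output (1, '')


Encoded: [(0, 'a'), (1, 'a'), (0, 'b'), (2, 'a'), (1, 'b'), (3, 'a'), (1, '')]


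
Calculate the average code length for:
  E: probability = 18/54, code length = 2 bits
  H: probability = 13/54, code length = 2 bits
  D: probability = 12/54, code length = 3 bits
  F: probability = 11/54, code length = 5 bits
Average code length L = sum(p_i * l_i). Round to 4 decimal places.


Weighted contributions p_i * l_i:
  E: (18/54) * 2 = 36/54
  H: (13/54) * 2 = 26/54
  D: (12/54) * 3 = 36/54
  F: (11/54) * 5 = 55/54
Sum = (36 + 26 + 36 + 55)/54 = 153/54

L = 153/54 = 2.8333 bits/symbol


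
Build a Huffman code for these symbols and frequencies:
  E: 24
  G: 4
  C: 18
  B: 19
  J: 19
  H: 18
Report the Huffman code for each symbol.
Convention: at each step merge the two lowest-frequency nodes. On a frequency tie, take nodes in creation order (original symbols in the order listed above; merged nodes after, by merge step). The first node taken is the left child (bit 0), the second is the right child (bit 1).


Huffman tree construction:
Step 1: Merge G(4) + C(18) = 22
Step 2: Merge H(18) + B(19) = 37
Step 3: Merge J(19) + (G+C)(22) = 41
Step 4: Merge E(24) + (H+B)(37) = 61
Step 5: Merge (J+(G+C))(41) + (E+(H+B))(61) = 102
Read each symbol's code off the tree from the root (left child = 0, right child = 1).

Codes:
  E: 10 (length 2)
  G: 010 (length 3)
  C: 011 (length 3)
  B: 111 (length 3)
  J: 00 (length 2)
  H: 110 (length 3)
Average code length: 263/102 = 2.5784 bits/symbol


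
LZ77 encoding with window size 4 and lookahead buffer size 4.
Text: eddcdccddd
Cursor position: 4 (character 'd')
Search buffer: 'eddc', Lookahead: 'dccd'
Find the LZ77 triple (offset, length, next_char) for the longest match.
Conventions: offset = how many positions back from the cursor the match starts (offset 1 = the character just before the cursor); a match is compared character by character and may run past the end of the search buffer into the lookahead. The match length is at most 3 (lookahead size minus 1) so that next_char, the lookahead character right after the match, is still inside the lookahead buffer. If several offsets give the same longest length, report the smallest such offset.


Try each offset into the search buffer:
  offset=1 (pos 3, char 'c'): match length 0
  offset=2 (pos 2, char 'd'): match length 2
  offset=3 (pos 1, char 'd'): match length 1
  offset=4 (pos 0, char 'e'): match length 0
Longest match has length 2 at offset 2.
next_char = character at position 4 + 2 = 6 -> 'c'

Best match: offset=2, length=2 (matching 'dc' starting at position 2)
LZ77 triple: (2, 2, 'c')


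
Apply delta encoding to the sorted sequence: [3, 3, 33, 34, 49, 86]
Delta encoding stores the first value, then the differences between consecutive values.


First value: 3
Deltas:
  3 - 3 = 0
  33 - 3 = 30
  34 - 33 = 1
  49 - 34 = 15
  86 - 49 = 37


Delta encoded: [3, 0, 30, 1, 15, 37]


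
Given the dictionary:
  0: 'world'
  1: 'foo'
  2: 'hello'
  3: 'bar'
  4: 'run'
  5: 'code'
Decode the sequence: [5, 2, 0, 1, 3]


Look up each index in the dictionary:
  5 -> 'code'
  2 -> 'hello'
  0 -> 'world'
  1 -> 'foo'
  3 -> 'bar'

Decoded: "code hello world foo bar"


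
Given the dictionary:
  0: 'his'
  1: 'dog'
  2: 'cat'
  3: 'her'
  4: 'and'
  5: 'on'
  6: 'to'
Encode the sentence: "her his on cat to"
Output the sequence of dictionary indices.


Look up each word in the dictionary:
  'her' -> 3
  'his' -> 0
  'on' -> 5
  'cat' -> 2
  'to' -> 6

Encoded: [3, 0, 5, 2, 6]


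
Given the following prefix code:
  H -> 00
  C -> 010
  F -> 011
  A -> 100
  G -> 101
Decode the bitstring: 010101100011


Decoding step by step:
Bits 010 -> C
Bits 101 -> G
Bits 100 -> A
Bits 011 -> F


Decoded message: CGAF


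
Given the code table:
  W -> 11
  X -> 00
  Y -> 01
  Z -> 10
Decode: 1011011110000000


Decoding:
10 -> Z
11 -> W
01 -> Y
11 -> W
10 -> Z
00 -> X
00 -> X
00 -> X


Result: ZWYWZXXX


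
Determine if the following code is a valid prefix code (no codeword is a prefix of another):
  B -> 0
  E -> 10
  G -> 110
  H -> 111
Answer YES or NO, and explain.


Checking each pair (does one codeword prefix another?):
  B='0' vs E='10': no prefix
  B='0' vs G='110': no prefix
  B='0' vs H='111': no prefix
  E='10' vs B='0': no prefix
  E='10' vs G='110': no prefix
  E='10' vs H='111': no prefix
  G='110' vs B='0': no prefix
  G='110' vs E='10': no prefix
  G='110' vs H='111': no prefix
  H='111' vs B='0': no prefix
  H='111' vs E='10': no prefix
  H='111' vs G='110': no prefix
No violation found over all pairs.

YES -- this is a valid prefix code. No codeword is a prefix of any other codeword.


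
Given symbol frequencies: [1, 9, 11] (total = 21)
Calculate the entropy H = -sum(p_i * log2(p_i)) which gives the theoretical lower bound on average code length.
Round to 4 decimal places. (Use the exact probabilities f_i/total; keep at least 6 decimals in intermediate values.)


Per-symbol terms -p_i * log2(p_i) with p_i = f_i/21:
  p = 1/21 = 0.047619: log2(p) = -4.392317, -p*log2(p) = 0.209158
  p = 9/21 = 0.428571: log2(p) = -1.222392, -p*log2(p) = 0.523882
  p = 11/21 = 0.523810: log2(p) = -0.932886, -p*log2(p) = 0.488654
H = 0.209158 + 0.523882 + 0.488654 = 1.221694

H = 1.2217 bits/symbol


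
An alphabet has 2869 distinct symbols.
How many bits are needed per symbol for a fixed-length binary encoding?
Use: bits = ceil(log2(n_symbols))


log2(2869) = 11.4863
Bracket: 2^11 = 2048 < 2869 <= 2^12 = 4096
So ceil(log2(2869)) = 12

bits = ceil(log2(2869)) = ceil(11.4863) = 12 bits


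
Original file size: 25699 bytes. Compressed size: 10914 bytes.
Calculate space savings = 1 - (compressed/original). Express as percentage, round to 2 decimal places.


ratio = compressed/original = 10914/25699 = 0.424686
savings = 1 - ratio = 1 - 0.424686 = 0.575314
as a percentage: 0.575314 * 100 = 57.53%

Space savings = 1 - 10914/25699 = 57.53%


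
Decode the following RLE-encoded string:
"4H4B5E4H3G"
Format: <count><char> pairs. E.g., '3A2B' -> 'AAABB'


Expanding each <count><char> pair:
  4H -> 'HHHH'
  4B -> 'BBBB'
  5E -> 'EEEEE'
  4H -> 'HHHH'
  3G -> 'GGG'

Decoded = HHHHBBBBEEEEEHHHHGGG


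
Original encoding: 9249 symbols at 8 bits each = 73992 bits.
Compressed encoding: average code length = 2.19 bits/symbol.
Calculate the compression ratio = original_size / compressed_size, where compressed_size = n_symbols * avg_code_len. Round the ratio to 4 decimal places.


original_size = n_symbols * orig_bits = 9249 * 8 = 73992 bits
compressed_size = n_symbols * avg_code_len = 9249 * 2.19 = 20255.31 bits
ratio = original_size / compressed_size = 73992 / 20255.31 = 3.653

Compression ratio = 3.653


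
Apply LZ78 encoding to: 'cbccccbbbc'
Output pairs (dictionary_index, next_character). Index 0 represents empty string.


LZ78 encoding steps:
Dictionary: {0: ''}
Step 1: w='' (idx 0), next='c' -> output (0, 'c'), add 'c' as idx 1
Step 2: w='' (idx 0), next='b' -> output (0, 'b'), add 'b' as idx 2
Step 3: w='c' (idx 1), next='c' -> output (1, 'c'), add 'cc' as idx 3
Step 4: w='cc' (idx 3), next='b' -> output (3, 'b'), add 'ccb' as idx 4
Step 5: w='b' (idx 2), next='b' -> output (2, 'b'), add 'bb' as idx 5
Step 6: w='c' (idx 1), end of input -> output (1, '')


Encoded: [(0, 'c'), (0, 'b'), (1, 'c'), (3, 'b'), (2, 'b'), (1, '')]


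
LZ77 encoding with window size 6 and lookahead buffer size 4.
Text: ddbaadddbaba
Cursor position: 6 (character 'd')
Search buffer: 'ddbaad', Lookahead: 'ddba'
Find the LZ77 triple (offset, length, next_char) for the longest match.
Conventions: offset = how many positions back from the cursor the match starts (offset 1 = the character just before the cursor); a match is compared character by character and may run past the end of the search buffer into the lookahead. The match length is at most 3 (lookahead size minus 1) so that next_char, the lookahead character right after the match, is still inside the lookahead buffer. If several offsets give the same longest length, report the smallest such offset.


Try each offset into the search buffer:
  offset=1 (pos 5, char 'd'): match length 2
  offset=2 (pos 4, char 'a'): match length 0
  offset=3 (pos 3, char 'a'): match length 0
  offset=4 (pos 2, char 'b'): match length 0
  offset=5 (pos 1, char 'd'): match length 1
  offset=6 (pos 0, char 'd'): match length 3
Longest match has length 3 at offset 6.
next_char = character at position 6 + 3 = 9 -> 'a'

Best match: offset=6, length=3 (matching 'ddb' starting at position 0)
LZ77 triple: (6, 3, 'a')


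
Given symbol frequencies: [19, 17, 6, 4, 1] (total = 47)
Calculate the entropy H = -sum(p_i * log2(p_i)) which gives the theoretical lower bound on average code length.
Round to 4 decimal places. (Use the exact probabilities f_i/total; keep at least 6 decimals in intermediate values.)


Per-symbol terms -p_i * log2(p_i) with p_i = f_i/47:
  p = 19/47 = 0.404255: log2(p) = -1.306661, -p*log2(p) = 0.528225
  p = 17/47 = 0.361702: log2(p) = -1.467126, -p*log2(p) = 0.530663
  p = 6/47 = 0.127660: log2(p) = -2.969626, -p*log2(p) = 0.379101
  p = 4/47 = 0.085106: log2(p) = -3.554589, -p*log2(p) = 0.302518
  p = 1/47 = 0.021277: log2(p) = -5.554589, -p*log2(p) = 0.118183
H = 0.528225 + 0.530663 + 0.379101 + 0.302518 + 0.118183 = 1.858690

H = 1.8587 bits/symbol


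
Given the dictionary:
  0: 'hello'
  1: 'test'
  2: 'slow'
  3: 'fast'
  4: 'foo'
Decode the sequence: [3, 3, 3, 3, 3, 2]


Look up each index in the dictionary:
  3 -> 'fast'
  3 -> 'fast'
  3 -> 'fast'
  3 -> 'fast'
  3 -> 'fast'
  2 -> 'slow'

Decoded: "fast fast fast fast fast slow"


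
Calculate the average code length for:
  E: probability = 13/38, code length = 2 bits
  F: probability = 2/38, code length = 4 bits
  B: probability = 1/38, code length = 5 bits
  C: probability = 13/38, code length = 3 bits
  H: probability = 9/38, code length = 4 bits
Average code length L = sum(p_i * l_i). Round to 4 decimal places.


Weighted contributions p_i * l_i:
  E: (13/38) * 2 = 26/38
  F: (2/38) * 4 = 8/38
  B: (1/38) * 5 = 5/38
  C: (13/38) * 3 = 39/38
  H: (9/38) * 4 = 36/38
Sum = (26 + 8 + 5 + 39 + 36)/38 = 114/38

L = 114/38 = 3.0000 bits/symbol


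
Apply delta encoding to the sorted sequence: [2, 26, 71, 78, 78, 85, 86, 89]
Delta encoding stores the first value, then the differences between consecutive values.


First value: 2
Deltas:
  26 - 2 = 24
  71 - 26 = 45
  78 - 71 = 7
  78 - 78 = 0
  85 - 78 = 7
  86 - 85 = 1
  89 - 86 = 3


Delta encoded: [2, 24, 45, 7, 0, 7, 1, 3]


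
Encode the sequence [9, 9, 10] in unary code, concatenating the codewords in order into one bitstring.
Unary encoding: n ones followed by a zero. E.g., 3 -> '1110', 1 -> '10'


Encode each number as n ones followed by a terminating 0:
  9 -> 1111111110 (10 bits)
  9 -> 1111111110 (10 bits)
  10 -> 11111111110 (11 bits)
Total length = 10 + 10 + 11 = 31 bits.

Unary([9, 9, 10]) = 1111111110111111111011111111110 (31 bits)


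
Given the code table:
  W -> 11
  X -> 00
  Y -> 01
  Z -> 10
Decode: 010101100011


Decoding:
01 -> Y
01 -> Y
01 -> Y
10 -> Z
00 -> X
11 -> W


Result: YYYZXW


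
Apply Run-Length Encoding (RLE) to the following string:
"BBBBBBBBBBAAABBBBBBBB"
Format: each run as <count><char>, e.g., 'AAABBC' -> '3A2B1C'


Scanning runs left to right:
  i=0: run of 'B' x 10 -> '10B'
  i=10: run of 'A' x 3 -> '3A'
  i=13: run of 'B' x 8 -> '8B'

RLE = 10B3A8B


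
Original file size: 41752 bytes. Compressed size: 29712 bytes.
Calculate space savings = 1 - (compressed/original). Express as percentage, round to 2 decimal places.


ratio = compressed/original = 29712/41752 = 0.711631
savings = 1 - ratio = 1 - 0.711631 = 0.288369
as a percentage: 0.288369 * 100 = 28.84%

Space savings = 1 - 29712/41752 = 28.84%


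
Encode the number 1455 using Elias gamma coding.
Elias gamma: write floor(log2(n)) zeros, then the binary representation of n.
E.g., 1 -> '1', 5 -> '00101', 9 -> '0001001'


num_bits = floor(log2(1455)) + 1 = 11
leading_zeros = num_bits - 1 = 10
binary(1455) = 10110101111

Elias gamma(1455) = '0000000000' + '10110101111' = 000000000010110101111 (21 bits)


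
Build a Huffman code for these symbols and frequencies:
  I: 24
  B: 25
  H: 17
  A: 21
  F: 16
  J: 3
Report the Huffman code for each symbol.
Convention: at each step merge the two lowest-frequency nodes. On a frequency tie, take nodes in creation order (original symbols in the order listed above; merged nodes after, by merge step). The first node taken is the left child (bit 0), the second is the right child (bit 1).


Huffman tree construction:
Step 1: Merge J(3) + F(16) = 19
Step 2: Merge H(17) + (J+F)(19) = 36
Step 3: Merge A(21) + I(24) = 45
Step 4: Merge B(25) + (H+(J+F))(36) = 61
Step 5: Merge (A+I)(45) + (B+(H+(J+F)))(61) = 106
Read each symbol's code off the tree from the root (left child = 0, right child = 1).

Codes:
  I: 01 (length 2)
  B: 10 (length 2)
  H: 110 (length 3)
  A: 00 (length 2)
  F: 1111 (length 4)
  J: 1110 (length 4)
Average code length: 267/106 = 2.5189 bits/symbol


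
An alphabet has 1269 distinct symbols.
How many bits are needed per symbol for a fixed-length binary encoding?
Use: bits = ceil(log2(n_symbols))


log2(1269) = 10.3095
Bracket: 2^10 = 1024 < 1269 <= 2^11 = 2048
So ceil(log2(1269)) = 11

bits = ceil(log2(1269)) = ceil(10.3095) = 11 bits


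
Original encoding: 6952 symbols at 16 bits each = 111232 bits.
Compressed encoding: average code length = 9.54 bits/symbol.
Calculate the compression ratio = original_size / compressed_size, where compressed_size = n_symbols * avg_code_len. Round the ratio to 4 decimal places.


original_size = n_symbols * orig_bits = 6952 * 16 = 111232 bits
compressed_size = n_symbols * avg_code_len = 6952 * 9.54 = 66322.08 bits
ratio = original_size / compressed_size = 111232 / 66322.08 = 1.6771

Compression ratio = 1.6771


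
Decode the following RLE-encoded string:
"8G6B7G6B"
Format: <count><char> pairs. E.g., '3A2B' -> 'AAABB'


Expanding each <count><char> pair:
  8G -> 'GGGGGGGG'
  6B -> 'BBBBBB'
  7G -> 'GGGGGGG'
  6B -> 'BBBBBB'

Decoded = GGGGGGGGBBBBBBGGGGGGGBBBBBB


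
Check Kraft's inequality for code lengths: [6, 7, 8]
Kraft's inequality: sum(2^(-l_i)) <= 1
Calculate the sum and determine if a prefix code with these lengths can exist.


Sum = 2^(-6) + 2^(-7) + 2^(-8)
    = 0.015625 + 0.0078125 + 0.00390625
    = 7/256 = 0.02734375
Since 0.02734375 <= 1, Kraft's inequality IS satisfied.
A prefix code with these lengths CAN exist.

Kraft sum = 0.02734375. Satisfied.


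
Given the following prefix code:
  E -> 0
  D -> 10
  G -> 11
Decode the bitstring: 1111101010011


Decoding step by step:
Bits 11 -> G
Bits 11 -> G
Bits 10 -> D
Bits 10 -> D
Bits 10 -> D
Bits 0 -> E
Bits 11 -> G


Decoded message: GGDDDEG


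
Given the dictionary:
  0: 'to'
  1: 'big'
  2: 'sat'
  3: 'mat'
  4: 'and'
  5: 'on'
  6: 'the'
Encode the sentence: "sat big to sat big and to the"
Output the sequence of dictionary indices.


Look up each word in the dictionary:
  'sat' -> 2
  'big' -> 1
  'to' -> 0
  'sat' -> 2
  'big' -> 1
  'and' -> 4
  'to' -> 0
  'the' -> 6

Encoded: [2, 1, 0, 2, 1, 4, 0, 6]


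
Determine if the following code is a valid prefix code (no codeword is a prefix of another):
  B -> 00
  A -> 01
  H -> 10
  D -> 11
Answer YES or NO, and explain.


Checking each pair (does one codeword prefix another?):
  B='00' vs A='01': no prefix
  B='00' vs H='10': no prefix
  B='00' vs D='11': no prefix
  A='01' vs B='00': no prefix
  A='01' vs H='10': no prefix
  A='01' vs D='11': no prefix
  H='10' vs B='00': no prefix
  H='10' vs A='01': no prefix
  H='10' vs D='11': no prefix
  D='11' vs B='00': no prefix
  D='11' vs A='01': no prefix
  D='11' vs H='10': no prefix
No violation found over all pairs.

YES -- this is a valid prefix code. No codeword is a prefix of any other codeword.


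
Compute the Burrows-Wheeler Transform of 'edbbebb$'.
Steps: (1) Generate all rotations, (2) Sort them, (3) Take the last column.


Rotations (sorted):
  0: $edbbebb -> last char: b
  1: b$edbbeb -> last char: b
  2: bb$edbbe -> last char: e
  3: bbebb$ed -> last char: d
  4: bebb$edb -> last char: b
  5: dbbebb$e -> last char: e
  6: ebb$edbb -> last char: b
  7: edbbebb$ -> last char: $


BWT = bbedbeb$


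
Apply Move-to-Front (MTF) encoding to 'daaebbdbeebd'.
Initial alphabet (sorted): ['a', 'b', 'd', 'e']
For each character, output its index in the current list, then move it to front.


MTF encoding:
'd': index 2 in ['a', 'b', 'd', 'e'] -> ['d', 'a', 'b', 'e']
'a': index 1 in ['d', 'a', 'b', 'e'] -> ['a', 'd', 'b', 'e']
'a': index 0 in ['a', 'd', 'b', 'e'] -> ['a', 'd', 'b', 'e']
'e': index 3 in ['a', 'd', 'b', 'e'] -> ['e', 'a', 'd', 'b']
'b': index 3 in ['e', 'a', 'd', 'b'] -> ['b', 'e', 'a', 'd']
'b': index 0 in ['b', 'e', 'a', 'd'] -> ['b', 'e', 'a', 'd']
'd': index 3 in ['b', 'e', 'a', 'd'] -> ['d', 'b', 'e', 'a']
'b': index 1 in ['d', 'b', 'e', 'a'] -> ['b', 'd', 'e', 'a']
'e': index 2 in ['b', 'd', 'e', 'a'] -> ['e', 'b', 'd', 'a']
'e': index 0 in ['e', 'b', 'd', 'a'] -> ['e', 'b', 'd', 'a']
'b': index 1 in ['e', 'b', 'd', 'a'] -> ['b', 'e', 'd', 'a']
'd': index 2 in ['b', 'e', 'd', 'a'] -> ['d', 'b', 'e', 'a']


Output: [2, 1, 0, 3, 3, 0, 3, 1, 2, 0, 1, 2]
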